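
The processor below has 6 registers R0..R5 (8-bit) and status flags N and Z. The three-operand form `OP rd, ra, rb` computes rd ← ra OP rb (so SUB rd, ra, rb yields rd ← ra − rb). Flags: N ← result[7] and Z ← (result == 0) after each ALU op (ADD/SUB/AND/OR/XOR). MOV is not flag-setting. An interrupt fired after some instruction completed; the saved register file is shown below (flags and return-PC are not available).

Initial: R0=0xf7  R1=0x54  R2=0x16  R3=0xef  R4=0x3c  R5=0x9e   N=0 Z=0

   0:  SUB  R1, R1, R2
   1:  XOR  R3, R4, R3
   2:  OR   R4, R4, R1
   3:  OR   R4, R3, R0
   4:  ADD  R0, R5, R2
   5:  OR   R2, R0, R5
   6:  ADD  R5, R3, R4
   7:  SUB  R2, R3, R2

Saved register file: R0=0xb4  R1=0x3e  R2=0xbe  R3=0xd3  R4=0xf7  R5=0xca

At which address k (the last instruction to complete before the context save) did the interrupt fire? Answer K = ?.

after  0: R0=0xf7 R1=0x3e R2=0x16 R3=0xef R4=0x3c R5=0x9e  N=0 Z=0
after  1: R0=0xf7 R1=0x3e R2=0x16 R3=0xd3 R4=0x3c R5=0x9e  N=1 Z=0
after  2: R0=0xf7 R1=0x3e R2=0x16 R3=0xd3 R4=0x3e R5=0x9e  N=0 Z=0
after  3: R0=0xf7 R1=0x3e R2=0x16 R3=0xd3 R4=0xf7 R5=0x9e  N=1 Z=0
after  4: R0=0xb4 R1=0x3e R2=0x16 R3=0xd3 R4=0xf7 R5=0x9e  N=1 Z=0
after  5: R0=0xb4 R1=0x3e R2=0xbe R3=0xd3 R4=0xf7 R5=0x9e  N=1 Z=0
after  6: R0=0xb4 R1=0x3e R2=0xbe R3=0xd3 R4=0xf7 R5=0xca  N=1 Z=0
-- IRQ taken; context saved, return-PC = 7 --

K = 6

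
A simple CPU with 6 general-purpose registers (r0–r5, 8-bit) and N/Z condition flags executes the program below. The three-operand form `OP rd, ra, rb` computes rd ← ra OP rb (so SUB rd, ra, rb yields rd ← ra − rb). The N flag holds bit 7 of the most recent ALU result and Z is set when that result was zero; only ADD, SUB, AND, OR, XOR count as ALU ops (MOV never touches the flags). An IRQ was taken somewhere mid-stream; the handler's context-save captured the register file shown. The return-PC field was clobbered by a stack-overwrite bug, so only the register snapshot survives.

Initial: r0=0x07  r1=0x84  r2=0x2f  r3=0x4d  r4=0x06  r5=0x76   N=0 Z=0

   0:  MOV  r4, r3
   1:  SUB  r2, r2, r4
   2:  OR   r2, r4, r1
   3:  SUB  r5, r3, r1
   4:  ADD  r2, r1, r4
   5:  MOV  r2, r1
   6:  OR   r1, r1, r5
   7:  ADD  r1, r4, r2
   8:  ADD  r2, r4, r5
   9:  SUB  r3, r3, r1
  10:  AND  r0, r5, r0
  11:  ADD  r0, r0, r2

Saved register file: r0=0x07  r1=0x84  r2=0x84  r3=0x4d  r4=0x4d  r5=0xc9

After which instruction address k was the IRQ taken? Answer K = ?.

K = 5

after  0: r0=0x07 r1=0x84 r2=0x2f r3=0x4d r4=0x4d r5=0x76  N=0 Z=0
after  1: r0=0x07 r1=0x84 r2=0xe2 r3=0x4d r4=0x4d r5=0x76  N=1 Z=0
after  2: r0=0x07 r1=0x84 r2=0xcd r3=0x4d r4=0x4d r5=0x76  N=1 Z=0
after  3: r0=0x07 r1=0x84 r2=0xcd r3=0x4d r4=0x4d r5=0xc9  N=1 Z=0
after  4: r0=0x07 r1=0x84 r2=0xd1 r3=0x4d r4=0x4d r5=0xc9  N=1 Z=0
after  5: r0=0x07 r1=0x84 r2=0x84 r3=0x4d r4=0x4d r5=0xc9  N=1 Z=0
-- IRQ taken; context saved, return-PC = 6 --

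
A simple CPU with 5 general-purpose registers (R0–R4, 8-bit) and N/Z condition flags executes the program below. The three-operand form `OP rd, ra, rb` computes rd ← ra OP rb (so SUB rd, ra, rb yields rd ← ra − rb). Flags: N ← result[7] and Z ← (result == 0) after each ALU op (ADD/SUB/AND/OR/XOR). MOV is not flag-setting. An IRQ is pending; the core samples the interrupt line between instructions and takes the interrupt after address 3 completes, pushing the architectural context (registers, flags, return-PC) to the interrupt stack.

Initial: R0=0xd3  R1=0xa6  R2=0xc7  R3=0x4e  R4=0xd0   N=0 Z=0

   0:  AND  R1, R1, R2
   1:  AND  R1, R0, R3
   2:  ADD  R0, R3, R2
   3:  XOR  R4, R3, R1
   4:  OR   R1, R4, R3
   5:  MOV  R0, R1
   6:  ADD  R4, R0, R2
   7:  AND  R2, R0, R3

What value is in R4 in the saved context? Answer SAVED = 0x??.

after  0: R0=0xd3 R1=0x86 R2=0xc7 R3=0x4e R4=0xd0  N=1 Z=0
after  1: R0=0xd3 R1=0x42 R2=0xc7 R3=0x4e R4=0xd0  N=0 Z=0
after  2: R0=0x15 R1=0x42 R2=0xc7 R3=0x4e R4=0xd0  N=0 Z=0
after  3: R0=0x15 R1=0x42 R2=0xc7 R3=0x4e R4=0x0c  N=0 Z=0
-- IRQ taken; context saved, return-PC = 4 --

SAVED = 0x0c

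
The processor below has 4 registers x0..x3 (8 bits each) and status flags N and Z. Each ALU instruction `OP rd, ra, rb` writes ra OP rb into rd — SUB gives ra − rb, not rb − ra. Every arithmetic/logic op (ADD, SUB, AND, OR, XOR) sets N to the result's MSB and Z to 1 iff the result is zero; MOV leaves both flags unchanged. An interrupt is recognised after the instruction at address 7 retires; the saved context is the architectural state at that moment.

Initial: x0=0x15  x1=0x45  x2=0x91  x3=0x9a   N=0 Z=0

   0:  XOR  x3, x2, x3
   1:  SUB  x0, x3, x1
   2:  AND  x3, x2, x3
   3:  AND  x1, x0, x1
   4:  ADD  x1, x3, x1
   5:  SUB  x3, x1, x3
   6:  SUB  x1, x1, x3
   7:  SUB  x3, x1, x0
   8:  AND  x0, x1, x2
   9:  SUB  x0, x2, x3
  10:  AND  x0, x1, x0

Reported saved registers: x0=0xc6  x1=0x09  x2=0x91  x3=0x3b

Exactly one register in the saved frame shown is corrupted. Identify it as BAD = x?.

BAD = x1

after  0: x0=0x15 x1=0x45 x2=0x91 x3=0x0b  N=0 Z=0
after  1: x0=0xc6 x1=0x45 x2=0x91 x3=0x0b  N=1 Z=0
after  2: x0=0xc6 x1=0x45 x2=0x91 x3=0x01  N=0 Z=0
after  3: x0=0xc6 x1=0x44 x2=0x91 x3=0x01  N=0 Z=0
after  4: x0=0xc6 x1=0x45 x2=0x91 x3=0x01  N=0 Z=0
after  5: x0=0xc6 x1=0x45 x2=0x91 x3=0x44  N=0 Z=0
after  6: x0=0xc6 x1=0x01 x2=0x91 x3=0x44  N=0 Z=0
after  7: x0=0xc6 x1=0x01 x2=0x91 x3=0x3b  N=0 Z=0
-- IRQ taken; context saved, return-PC = 8 --
mismatch: x1: reported 0x09 vs actual 0x01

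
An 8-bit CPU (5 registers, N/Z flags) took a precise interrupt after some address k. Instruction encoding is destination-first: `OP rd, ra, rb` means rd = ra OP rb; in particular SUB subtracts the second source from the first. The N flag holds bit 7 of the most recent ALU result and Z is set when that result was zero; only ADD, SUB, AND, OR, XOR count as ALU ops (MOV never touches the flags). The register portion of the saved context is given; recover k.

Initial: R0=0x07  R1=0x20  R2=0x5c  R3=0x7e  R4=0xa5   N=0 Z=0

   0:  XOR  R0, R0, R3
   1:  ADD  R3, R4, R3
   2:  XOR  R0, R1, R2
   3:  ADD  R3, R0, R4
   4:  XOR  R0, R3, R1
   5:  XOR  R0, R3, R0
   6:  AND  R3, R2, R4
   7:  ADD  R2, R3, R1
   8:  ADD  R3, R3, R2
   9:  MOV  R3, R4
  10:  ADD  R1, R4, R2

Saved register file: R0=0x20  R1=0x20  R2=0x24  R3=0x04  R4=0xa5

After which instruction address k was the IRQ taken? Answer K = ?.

K = 7

after  0: R0=0x79 R1=0x20 R2=0x5c R3=0x7e R4=0xa5  N=0 Z=0
after  1: R0=0x79 R1=0x20 R2=0x5c R3=0x23 R4=0xa5  N=0 Z=0
after  2: R0=0x7c R1=0x20 R2=0x5c R3=0x23 R4=0xa5  N=0 Z=0
after  3: R0=0x7c R1=0x20 R2=0x5c R3=0x21 R4=0xa5  N=0 Z=0
after  4: R0=0x01 R1=0x20 R2=0x5c R3=0x21 R4=0xa5  N=0 Z=0
after  5: R0=0x20 R1=0x20 R2=0x5c R3=0x21 R4=0xa5  N=0 Z=0
after  6: R0=0x20 R1=0x20 R2=0x5c R3=0x04 R4=0xa5  N=0 Z=0
after  7: R0=0x20 R1=0x20 R2=0x24 R3=0x04 R4=0xa5  N=0 Z=0
-- IRQ taken; context saved, return-PC = 8 --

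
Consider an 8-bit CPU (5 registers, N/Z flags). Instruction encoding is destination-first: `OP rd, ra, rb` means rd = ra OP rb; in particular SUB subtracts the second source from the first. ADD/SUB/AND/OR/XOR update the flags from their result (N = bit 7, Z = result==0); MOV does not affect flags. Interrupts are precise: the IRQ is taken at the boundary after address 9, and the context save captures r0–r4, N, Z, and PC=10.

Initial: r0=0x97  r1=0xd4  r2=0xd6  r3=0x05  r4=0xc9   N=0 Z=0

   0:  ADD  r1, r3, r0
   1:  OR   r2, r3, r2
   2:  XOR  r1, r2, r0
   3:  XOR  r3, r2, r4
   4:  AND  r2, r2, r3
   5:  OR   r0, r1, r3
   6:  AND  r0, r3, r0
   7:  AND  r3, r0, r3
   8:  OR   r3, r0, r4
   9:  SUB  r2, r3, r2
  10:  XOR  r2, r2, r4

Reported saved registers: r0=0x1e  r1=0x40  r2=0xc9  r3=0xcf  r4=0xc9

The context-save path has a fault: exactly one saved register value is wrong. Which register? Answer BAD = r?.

BAD = r3

after  0: r0=0x97 r1=0x9c r2=0xd6 r3=0x05 r4=0xc9  N=1 Z=0
after  1: r0=0x97 r1=0x9c r2=0xd7 r3=0x05 r4=0xc9  N=1 Z=0
after  2: r0=0x97 r1=0x40 r2=0xd7 r3=0x05 r4=0xc9  N=0 Z=0
after  3: r0=0x97 r1=0x40 r2=0xd7 r3=0x1e r4=0xc9  N=0 Z=0
after  4: r0=0x97 r1=0x40 r2=0x16 r3=0x1e r4=0xc9  N=0 Z=0
after  5: r0=0x5e r1=0x40 r2=0x16 r3=0x1e r4=0xc9  N=0 Z=0
after  6: r0=0x1e r1=0x40 r2=0x16 r3=0x1e r4=0xc9  N=0 Z=0
after  7: r0=0x1e r1=0x40 r2=0x16 r3=0x1e r4=0xc9  N=0 Z=0
after  8: r0=0x1e r1=0x40 r2=0x16 r3=0xdf r4=0xc9  N=1 Z=0
after  9: r0=0x1e r1=0x40 r2=0xc9 r3=0xdf r4=0xc9  N=1 Z=0
-- IRQ taken; context saved, return-PC = 10 --
mismatch: r3: reported 0xcf vs actual 0xdf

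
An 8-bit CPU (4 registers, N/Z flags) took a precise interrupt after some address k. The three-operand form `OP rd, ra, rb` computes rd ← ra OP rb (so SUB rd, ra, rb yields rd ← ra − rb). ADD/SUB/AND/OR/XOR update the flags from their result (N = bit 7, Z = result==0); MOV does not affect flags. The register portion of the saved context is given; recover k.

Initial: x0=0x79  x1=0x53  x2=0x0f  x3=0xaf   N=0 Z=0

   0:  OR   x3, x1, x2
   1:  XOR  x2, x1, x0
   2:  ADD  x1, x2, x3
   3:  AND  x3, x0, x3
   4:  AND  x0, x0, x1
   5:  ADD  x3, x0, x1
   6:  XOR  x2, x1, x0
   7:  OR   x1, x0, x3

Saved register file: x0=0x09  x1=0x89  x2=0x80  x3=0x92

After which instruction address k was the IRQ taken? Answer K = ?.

after  0: x0=0x79 x1=0x53 x2=0x0f x3=0x5f  N=0 Z=0
after  1: x0=0x79 x1=0x53 x2=0x2a x3=0x5f  N=0 Z=0
after  2: x0=0x79 x1=0x89 x2=0x2a x3=0x5f  N=1 Z=0
after  3: x0=0x79 x1=0x89 x2=0x2a x3=0x59  N=0 Z=0
after  4: x0=0x09 x1=0x89 x2=0x2a x3=0x59  N=0 Z=0
after  5: x0=0x09 x1=0x89 x2=0x2a x3=0x92  N=1 Z=0
after  6: x0=0x09 x1=0x89 x2=0x80 x3=0x92  N=1 Z=0
-- IRQ taken; context saved, return-PC = 7 --

K = 6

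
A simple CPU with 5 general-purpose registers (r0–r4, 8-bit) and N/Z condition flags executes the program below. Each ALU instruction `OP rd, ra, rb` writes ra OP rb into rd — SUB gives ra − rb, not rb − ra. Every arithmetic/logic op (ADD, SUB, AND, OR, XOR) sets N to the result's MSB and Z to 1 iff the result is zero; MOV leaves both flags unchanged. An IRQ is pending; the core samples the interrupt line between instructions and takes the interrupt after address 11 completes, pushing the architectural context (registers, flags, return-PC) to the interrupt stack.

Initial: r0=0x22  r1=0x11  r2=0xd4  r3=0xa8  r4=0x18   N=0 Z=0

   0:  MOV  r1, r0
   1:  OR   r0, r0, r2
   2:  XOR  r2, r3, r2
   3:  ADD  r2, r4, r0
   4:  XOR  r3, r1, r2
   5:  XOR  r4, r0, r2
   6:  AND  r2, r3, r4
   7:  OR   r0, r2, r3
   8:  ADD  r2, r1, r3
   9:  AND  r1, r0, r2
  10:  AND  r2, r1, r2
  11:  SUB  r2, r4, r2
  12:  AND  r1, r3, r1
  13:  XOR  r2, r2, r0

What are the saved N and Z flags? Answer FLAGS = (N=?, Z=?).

FLAGS = (N=1, Z=0)

after  0: r0=0x22 r1=0x22 r2=0xd4 r3=0xa8 r4=0x18  N=0 Z=0
after  1: r0=0xf6 r1=0x22 r2=0xd4 r3=0xa8 r4=0x18  N=1 Z=0
after  2: r0=0xf6 r1=0x22 r2=0x7c r3=0xa8 r4=0x18  N=0 Z=0
after  3: r0=0xf6 r1=0x22 r2=0x0e r3=0xa8 r4=0x18  N=0 Z=0
after  4: r0=0xf6 r1=0x22 r2=0x0e r3=0x2c r4=0x18  N=0 Z=0
after  5: r0=0xf6 r1=0x22 r2=0x0e r3=0x2c r4=0xf8  N=1 Z=0
after  6: r0=0xf6 r1=0x22 r2=0x28 r3=0x2c r4=0xf8  N=0 Z=0
after  7: r0=0x2c r1=0x22 r2=0x28 r3=0x2c r4=0xf8  N=0 Z=0
after  8: r0=0x2c r1=0x22 r2=0x4e r3=0x2c r4=0xf8  N=0 Z=0
after  9: r0=0x2c r1=0x0c r2=0x4e r3=0x2c r4=0xf8  N=0 Z=0
after 10: r0=0x2c r1=0x0c r2=0x0c r3=0x2c r4=0xf8  N=0 Z=0
after 11: r0=0x2c r1=0x0c r2=0xec r3=0x2c r4=0xf8  N=1 Z=0
-- IRQ taken; context saved, return-PC = 12 --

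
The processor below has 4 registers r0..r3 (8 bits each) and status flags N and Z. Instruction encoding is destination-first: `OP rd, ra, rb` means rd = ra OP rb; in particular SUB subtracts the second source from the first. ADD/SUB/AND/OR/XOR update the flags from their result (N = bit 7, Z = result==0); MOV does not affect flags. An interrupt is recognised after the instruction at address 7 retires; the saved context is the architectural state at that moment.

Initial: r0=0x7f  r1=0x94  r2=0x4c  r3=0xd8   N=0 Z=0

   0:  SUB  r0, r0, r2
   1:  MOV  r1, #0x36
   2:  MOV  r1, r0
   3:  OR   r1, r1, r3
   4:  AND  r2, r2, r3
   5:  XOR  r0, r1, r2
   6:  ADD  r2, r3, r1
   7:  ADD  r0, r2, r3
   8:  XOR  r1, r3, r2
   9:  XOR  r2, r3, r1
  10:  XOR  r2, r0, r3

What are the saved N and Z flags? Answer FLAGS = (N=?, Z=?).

after  0: r0=0x33 r1=0x94 r2=0x4c r3=0xd8  N=0 Z=0
after  1: r0=0x33 r1=0x36 r2=0x4c r3=0xd8  N=0 Z=0
after  2: r0=0x33 r1=0x33 r2=0x4c r3=0xd8  N=0 Z=0
after  3: r0=0x33 r1=0xfb r2=0x4c r3=0xd8  N=1 Z=0
after  4: r0=0x33 r1=0xfb r2=0x48 r3=0xd8  N=0 Z=0
after  5: r0=0xb3 r1=0xfb r2=0x48 r3=0xd8  N=1 Z=0
after  6: r0=0xb3 r1=0xfb r2=0xd3 r3=0xd8  N=1 Z=0
after  7: r0=0xab r1=0xfb r2=0xd3 r3=0xd8  N=1 Z=0
-- IRQ taken; context saved, return-PC = 8 --

FLAGS = (N=1, Z=0)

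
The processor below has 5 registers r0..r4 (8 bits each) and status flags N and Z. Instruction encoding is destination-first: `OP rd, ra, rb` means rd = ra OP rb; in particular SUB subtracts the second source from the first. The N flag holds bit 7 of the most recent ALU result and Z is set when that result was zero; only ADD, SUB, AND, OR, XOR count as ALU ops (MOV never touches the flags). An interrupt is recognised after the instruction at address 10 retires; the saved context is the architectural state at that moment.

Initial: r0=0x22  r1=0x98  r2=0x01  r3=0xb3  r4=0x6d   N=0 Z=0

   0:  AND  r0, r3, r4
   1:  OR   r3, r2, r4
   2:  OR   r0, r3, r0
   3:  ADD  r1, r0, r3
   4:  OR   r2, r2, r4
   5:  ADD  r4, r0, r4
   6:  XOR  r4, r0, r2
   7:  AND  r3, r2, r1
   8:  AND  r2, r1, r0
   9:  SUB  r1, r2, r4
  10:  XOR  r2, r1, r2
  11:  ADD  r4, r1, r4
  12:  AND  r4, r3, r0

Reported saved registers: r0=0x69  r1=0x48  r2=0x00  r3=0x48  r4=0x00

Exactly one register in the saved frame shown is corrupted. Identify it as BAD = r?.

after  0: r0=0x21 r1=0x98 r2=0x01 r3=0xb3 r4=0x6d  N=0 Z=0
after  1: r0=0x21 r1=0x98 r2=0x01 r3=0x6d r4=0x6d  N=0 Z=0
after  2: r0=0x6d r1=0x98 r2=0x01 r3=0x6d r4=0x6d  N=0 Z=0
after  3: r0=0x6d r1=0xda r2=0x01 r3=0x6d r4=0x6d  N=1 Z=0
after  4: r0=0x6d r1=0xda r2=0x6d r3=0x6d r4=0x6d  N=0 Z=0
after  5: r0=0x6d r1=0xda r2=0x6d r3=0x6d r4=0xda  N=1 Z=0
after  6: r0=0x6d r1=0xda r2=0x6d r3=0x6d r4=0x00  N=0 Z=1
after  7: r0=0x6d r1=0xda r2=0x6d r3=0x48 r4=0x00  N=0 Z=0
after  8: r0=0x6d r1=0xda r2=0x48 r3=0x48 r4=0x00  N=0 Z=0
after  9: r0=0x6d r1=0x48 r2=0x48 r3=0x48 r4=0x00  N=0 Z=0
after 10: r0=0x6d r1=0x48 r2=0x00 r3=0x48 r4=0x00  N=0 Z=1
-- IRQ taken; context saved, return-PC = 11 --
mismatch: r0: reported 0x69 vs actual 0x6d

BAD = r0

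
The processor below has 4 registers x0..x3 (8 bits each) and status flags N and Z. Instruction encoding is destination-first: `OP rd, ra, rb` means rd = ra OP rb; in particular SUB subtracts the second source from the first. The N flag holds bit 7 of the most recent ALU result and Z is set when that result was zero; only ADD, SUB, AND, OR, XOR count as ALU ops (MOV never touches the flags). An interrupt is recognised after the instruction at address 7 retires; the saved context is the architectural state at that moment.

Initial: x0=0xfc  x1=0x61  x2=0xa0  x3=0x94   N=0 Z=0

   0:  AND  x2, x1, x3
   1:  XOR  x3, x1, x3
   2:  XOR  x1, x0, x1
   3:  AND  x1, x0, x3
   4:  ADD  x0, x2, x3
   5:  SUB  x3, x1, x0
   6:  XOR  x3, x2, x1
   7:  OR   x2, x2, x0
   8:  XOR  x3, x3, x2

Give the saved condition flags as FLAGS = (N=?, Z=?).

after  0: x0=0xfc x1=0x61 x2=0x00 x3=0x94  N=0 Z=1
after  1: x0=0xfc x1=0x61 x2=0x00 x3=0xf5  N=1 Z=0
after  2: x0=0xfc x1=0x9d x2=0x00 x3=0xf5  N=1 Z=0
after  3: x0=0xfc x1=0xf4 x2=0x00 x3=0xf5  N=1 Z=0
after  4: x0=0xf5 x1=0xf4 x2=0x00 x3=0xf5  N=1 Z=0
after  5: x0=0xf5 x1=0xf4 x2=0x00 x3=0xff  N=1 Z=0
after  6: x0=0xf5 x1=0xf4 x2=0x00 x3=0xf4  N=1 Z=0
after  7: x0=0xf5 x1=0xf4 x2=0xf5 x3=0xf4  N=1 Z=0
-- IRQ taken; context saved, return-PC = 8 --

FLAGS = (N=1, Z=0)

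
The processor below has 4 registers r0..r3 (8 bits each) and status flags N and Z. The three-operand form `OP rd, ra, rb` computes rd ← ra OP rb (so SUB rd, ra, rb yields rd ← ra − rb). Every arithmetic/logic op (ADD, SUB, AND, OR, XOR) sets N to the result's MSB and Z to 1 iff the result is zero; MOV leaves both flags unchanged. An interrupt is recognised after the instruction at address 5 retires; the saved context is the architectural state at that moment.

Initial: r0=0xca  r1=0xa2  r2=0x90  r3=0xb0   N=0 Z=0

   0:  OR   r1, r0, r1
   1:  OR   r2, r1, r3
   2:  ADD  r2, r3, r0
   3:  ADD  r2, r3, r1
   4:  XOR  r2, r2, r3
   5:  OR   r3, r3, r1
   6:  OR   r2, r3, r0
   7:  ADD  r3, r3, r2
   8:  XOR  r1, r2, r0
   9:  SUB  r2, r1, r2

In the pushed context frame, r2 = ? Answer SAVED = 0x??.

after  0: r0=0xca r1=0xea r2=0x90 r3=0xb0  N=1 Z=0
after  1: r0=0xca r1=0xea r2=0xfa r3=0xb0  N=1 Z=0
after  2: r0=0xca r1=0xea r2=0x7a r3=0xb0  N=0 Z=0
after  3: r0=0xca r1=0xea r2=0x9a r3=0xb0  N=1 Z=0
after  4: r0=0xca r1=0xea r2=0x2a r3=0xb0  N=0 Z=0
after  5: r0=0xca r1=0xea r2=0x2a r3=0xfa  N=1 Z=0
-- IRQ taken; context saved, return-PC = 6 --

SAVED = 0x2a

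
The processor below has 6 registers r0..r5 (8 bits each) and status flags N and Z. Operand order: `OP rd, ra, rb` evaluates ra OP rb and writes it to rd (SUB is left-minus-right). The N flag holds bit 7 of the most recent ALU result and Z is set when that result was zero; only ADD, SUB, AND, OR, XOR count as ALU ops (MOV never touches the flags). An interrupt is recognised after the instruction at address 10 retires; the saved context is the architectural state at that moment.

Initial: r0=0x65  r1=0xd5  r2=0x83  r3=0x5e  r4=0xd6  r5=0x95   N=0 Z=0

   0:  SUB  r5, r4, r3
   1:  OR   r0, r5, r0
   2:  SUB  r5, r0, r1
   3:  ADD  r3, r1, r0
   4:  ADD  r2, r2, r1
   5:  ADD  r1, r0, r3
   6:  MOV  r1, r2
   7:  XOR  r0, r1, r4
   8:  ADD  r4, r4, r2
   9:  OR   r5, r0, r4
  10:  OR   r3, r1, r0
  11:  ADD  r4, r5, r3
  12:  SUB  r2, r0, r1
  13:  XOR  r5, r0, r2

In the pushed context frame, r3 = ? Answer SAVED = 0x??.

SAVED = 0xde

after  0: r0=0x65 r1=0xd5 r2=0x83 r3=0x5e r4=0xd6 r5=0x78  N=0 Z=0
after  1: r0=0x7d r1=0xd5 r2=0x83 r3=0x5e r4=0xd6 r5=0x78  N=0 Z=0
after  2: r0=0x7d r1=0xd5 r2=0x83 r3=0x5e r4=0xd6 r5=0xa8  N=1 Z=0
after  3: r0=0x7d r1=0xd5 r2=0x83 r3=0x52 r4=0xd6 r5=0xa8  N=0 Z=0
after  4: r0=0x7d r1=0xd5 r2=0x58 r3=0x52 r4=0xd6 r5=0xa8  N=0 Z=0
after  5: r0=0x7d r1=0xcf r2=0x58 r3=0x52 r4=0xd6 r5=0xa8  N=1 Z=0
after  6: r0=0x7d r1=0x58 r2=0x58 r3=0x52 r4=0xd6 r5=0xa8  N=1 Z=0
after  7: r0=0x8e r1=0x58 r2=0x58 r3=0x52 r4=0xd6 r5=0xa8  N=1 Z=0
after  8: r0=0x8e r1=0x58 r2=0x58 r3=0x52 r4=0x2e r5=0xa8  N=0 Z=0
after  9: r0=0x8e r1=0x58 r2=0x58 r3=0x52 r4=0x2e r5=0xae  N=1 Z=0
after 10: r0=0x8e r1=0x58 r2=0x58 r3=0xde r4=0x2e r5=0xae  N=1 Z=0
-- IRQ taken; context saved, return-PC = 11 --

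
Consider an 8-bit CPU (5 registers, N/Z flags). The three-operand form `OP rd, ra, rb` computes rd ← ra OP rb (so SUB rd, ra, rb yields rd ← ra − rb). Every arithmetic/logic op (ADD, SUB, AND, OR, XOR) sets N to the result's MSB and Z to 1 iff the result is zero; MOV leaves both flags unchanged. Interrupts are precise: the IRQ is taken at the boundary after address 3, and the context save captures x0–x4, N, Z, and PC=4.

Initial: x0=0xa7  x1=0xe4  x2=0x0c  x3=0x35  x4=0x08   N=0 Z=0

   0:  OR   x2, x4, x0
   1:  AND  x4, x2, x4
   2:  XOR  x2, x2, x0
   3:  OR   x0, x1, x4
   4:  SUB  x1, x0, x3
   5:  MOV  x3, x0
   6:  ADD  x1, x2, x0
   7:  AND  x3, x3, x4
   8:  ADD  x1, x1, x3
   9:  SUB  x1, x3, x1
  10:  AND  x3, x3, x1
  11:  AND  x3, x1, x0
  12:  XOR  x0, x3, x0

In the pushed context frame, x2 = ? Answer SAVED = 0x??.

SAVED = 0x08

after  0: x0=0xa7 x1=0xe4 x2=0xaf x3=0x35 x4=0x08  N=1 Z=0
after  1: x0=0xa7 x1=0xe4 x2=0xaf x3=0x35 x4=0x08  N=0 Z=0
after  2: x0=0xa7 x1=0xe4 x2=0x08 x3=0x35 x4=0x08  N=0 Z=0
after  3: x0=0xec x1=0xe4 x2=0x08 x3=0x35 x4=0x08  N=1 Z=0
-- IRQ taken; context saved, return-PC = 4 --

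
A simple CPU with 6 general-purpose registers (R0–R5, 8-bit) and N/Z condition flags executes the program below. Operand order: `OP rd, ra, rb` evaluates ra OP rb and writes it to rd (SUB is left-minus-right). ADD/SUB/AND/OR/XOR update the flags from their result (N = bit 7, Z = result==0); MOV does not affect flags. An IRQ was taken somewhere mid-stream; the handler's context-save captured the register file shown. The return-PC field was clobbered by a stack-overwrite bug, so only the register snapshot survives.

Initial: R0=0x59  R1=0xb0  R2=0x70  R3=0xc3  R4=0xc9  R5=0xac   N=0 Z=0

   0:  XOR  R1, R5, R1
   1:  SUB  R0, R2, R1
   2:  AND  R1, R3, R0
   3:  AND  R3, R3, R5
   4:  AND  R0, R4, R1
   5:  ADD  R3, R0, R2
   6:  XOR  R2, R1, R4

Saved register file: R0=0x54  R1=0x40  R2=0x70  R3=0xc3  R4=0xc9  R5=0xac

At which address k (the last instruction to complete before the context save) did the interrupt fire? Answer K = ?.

K = 2

after  0: R0=0x59 R1=0x1c R2=0x70 R3=0xc3 R4=0xc9 R5=0xac  N=0 Z=0
after  1: R0=0x54 R1=0x1c R2=0x70 R3=0xc3 R4=0xc9 R5=0xac  N=0 Z=0
after  2: R0=0x54 R1=0x40 R2=0x70 R3=0xc3 R4=0xc9 R5=0xac  N=0 Z=0
-- IRQ taken; context saved, return-PC = 3 --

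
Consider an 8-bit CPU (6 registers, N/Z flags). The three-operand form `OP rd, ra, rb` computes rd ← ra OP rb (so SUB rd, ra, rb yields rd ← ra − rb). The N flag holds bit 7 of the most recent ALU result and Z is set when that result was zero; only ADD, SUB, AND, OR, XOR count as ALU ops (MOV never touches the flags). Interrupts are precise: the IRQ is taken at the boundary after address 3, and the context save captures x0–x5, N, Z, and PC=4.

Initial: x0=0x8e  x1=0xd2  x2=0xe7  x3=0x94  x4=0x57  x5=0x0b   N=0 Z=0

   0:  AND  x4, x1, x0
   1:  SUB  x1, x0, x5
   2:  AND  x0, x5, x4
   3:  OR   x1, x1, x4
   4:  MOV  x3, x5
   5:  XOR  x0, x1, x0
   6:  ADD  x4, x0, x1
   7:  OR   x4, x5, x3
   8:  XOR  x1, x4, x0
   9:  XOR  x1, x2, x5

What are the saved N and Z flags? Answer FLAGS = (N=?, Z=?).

FLAGS = (N=1, Z=0)

after  0: x0=0x8e x1=0xd2 x2=0xe7 x3=0x94 x4=0x82 x5=0x0b  N=1 Z=0
after  1: x0=0x8e x1=0x83 x2=0xe7 x3=0x94 x4=0x82 x5=0x0b  N=1 Z=0
after  2: x0=0x02 x1=0x83 x2=0xe7 x3=0x94 x4=0x82 x5=0x0b  N=0 Z=0
after  3: x0=0x02 x1=0x83 x2=0xe7 x3=0x94 x4=0x82 x5=0x0b  N=1 Z=0
-- IRQ taken; context saved, return-PC = 4 --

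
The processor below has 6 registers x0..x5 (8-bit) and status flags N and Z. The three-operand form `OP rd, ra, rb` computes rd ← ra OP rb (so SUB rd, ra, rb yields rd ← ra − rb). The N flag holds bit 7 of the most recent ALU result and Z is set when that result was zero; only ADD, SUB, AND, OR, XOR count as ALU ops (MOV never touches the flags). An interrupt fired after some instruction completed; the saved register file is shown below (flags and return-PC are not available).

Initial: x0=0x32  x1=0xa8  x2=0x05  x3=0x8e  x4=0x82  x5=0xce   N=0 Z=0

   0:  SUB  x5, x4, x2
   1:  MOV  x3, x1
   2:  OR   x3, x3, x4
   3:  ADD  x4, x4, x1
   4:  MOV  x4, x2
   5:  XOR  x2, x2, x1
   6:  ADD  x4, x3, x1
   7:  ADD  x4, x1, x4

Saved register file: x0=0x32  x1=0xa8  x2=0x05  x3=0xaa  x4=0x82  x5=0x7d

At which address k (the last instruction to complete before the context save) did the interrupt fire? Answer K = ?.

after  0: x0=0x32 x1=0xa8 x2=0x05 x3=0x8e x4=0x82 x5=0x7d  N=0 Z=0
after  1: x0=0x32 x1=0xa8 x2=0x05 x3=0xa8 x4=0x82 x5=0x7d  N=0 Z=0
after  2: x0=0x32 x1=0xa8 x2=0x05 x3=0xaa x4=0x82 x5=0x7d  N=1 Z=0
-- IRQ taken; context saved, return-PC = 3 --

K = 2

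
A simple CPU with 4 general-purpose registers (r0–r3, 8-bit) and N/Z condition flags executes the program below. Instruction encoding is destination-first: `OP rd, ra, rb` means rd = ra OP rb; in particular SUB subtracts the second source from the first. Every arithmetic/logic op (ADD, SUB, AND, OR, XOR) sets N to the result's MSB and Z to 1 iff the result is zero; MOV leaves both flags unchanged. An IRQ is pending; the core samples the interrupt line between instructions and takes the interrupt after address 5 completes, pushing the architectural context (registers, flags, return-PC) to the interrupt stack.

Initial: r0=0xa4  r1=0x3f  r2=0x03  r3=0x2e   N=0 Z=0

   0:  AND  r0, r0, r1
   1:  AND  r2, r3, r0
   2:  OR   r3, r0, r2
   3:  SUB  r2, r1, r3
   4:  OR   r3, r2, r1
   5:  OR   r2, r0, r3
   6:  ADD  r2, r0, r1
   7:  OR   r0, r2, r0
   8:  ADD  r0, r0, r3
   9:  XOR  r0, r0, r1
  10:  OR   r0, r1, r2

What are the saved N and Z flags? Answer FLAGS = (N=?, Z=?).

after  0: r0=0x24 r1=0x3f r2=0x03 r3=0x2e  N=0 Z=0
after  1: r0=0x24 r1=0x3f r2=0x24 r3=0x2e  N=0 Z=0
after  2: r0=0x24 r1=0x3f r2=0x24 r3=0x24  N=0 Z=0
after  3: r0=0x24 r1=0x3f r2=0x1b r3=0x24  N=0 Z=0
after  4: r0=0x24 r1=0x3f r2=0x1b r3=0x3f  N=0 Z=0
after  5: r0=0x24 r1=0x3f r2=0x3f r3=0x3f  N=0 Z=0
-- IRQ taken; context saved, return-PC = 6 --

FLAGS = (N=0, Z=0)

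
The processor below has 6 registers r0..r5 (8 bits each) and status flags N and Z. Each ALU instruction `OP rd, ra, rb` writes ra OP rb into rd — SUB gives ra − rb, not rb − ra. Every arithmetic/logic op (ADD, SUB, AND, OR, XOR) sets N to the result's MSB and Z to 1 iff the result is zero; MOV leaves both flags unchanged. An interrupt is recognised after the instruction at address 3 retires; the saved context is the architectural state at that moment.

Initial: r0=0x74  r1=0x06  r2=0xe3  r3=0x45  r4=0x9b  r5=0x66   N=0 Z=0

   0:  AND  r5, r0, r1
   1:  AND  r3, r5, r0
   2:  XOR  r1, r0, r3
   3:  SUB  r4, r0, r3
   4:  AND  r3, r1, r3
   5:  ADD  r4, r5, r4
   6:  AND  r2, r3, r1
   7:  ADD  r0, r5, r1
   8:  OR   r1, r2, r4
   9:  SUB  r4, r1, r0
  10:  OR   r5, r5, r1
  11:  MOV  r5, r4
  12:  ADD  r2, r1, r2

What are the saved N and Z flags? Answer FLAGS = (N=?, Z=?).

after  0: r0=0x74 r1=0x06 r2=0xe3 r3=0x45 r4=0x9b r5=0x04  N=0 Z=0
after  1: r0=0x74 r1=0x06 r2=0xe3 r3=0x04 r4=0x9b r5=0x04  N=0 Z=0
after  2: r0=0x74 r1=0x70 r2=0xe3 r3=0x04 r4=0x9b r5=0x04  N=0 Z=0
after  3: r0=0x74 r1=0x70 r2=0xe3 r3=0x04 r4=0x70 r5=0x04  N=0 Z=0
-- IRQ taken; context saved, return-PC = 4 --

FLAGS = (N=0, Z=0)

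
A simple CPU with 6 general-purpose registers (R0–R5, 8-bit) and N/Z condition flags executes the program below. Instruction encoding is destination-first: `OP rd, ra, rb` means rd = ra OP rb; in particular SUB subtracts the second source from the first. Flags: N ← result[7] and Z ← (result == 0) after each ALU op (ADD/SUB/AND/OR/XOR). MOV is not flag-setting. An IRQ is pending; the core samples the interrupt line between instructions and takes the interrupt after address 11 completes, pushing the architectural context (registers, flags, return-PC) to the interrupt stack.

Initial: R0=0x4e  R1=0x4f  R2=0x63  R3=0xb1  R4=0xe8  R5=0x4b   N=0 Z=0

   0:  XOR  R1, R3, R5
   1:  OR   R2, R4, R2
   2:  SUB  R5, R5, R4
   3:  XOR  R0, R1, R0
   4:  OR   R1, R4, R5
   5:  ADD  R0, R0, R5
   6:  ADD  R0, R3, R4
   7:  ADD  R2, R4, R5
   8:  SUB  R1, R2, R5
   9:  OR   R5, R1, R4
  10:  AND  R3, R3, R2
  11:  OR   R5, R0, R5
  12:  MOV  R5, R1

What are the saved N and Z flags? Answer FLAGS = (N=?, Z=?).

FLAGS = (N=1, Z=0)

after  0: R0=0x4e R1=0xfa R2=0x63 R3=0xb1 R4=0xe8 R5=0x4b  N=1 Z=0
after  1: R0=0x4e R1=0xfa R2=0xeb R3=0xb1 R4=0xe8 R5=0x4b  N=1 Z=0
after  2: R0=0x4e R1=0xfa R2=0xeb R3=0xb1 R4=0xe8 R5=0x63  N=0 Z=0
after  3: R0=0xb4 R1=0xfa R2=0xeb R3=0xb1 R4=0xe8 R5=0x63  N=1 Z=0
after  4: R0=0xb4 R1=0xeb R2=0xeb R3=0xb1 R4=0xe8 R5=0x63  N=1 Z=0
after  5: R0=0x17 R1=0xeb R2=0xeb R3=0xb1 R4=0xe8 R5=0x63  N=0 Z=0
after  6: R0=0x99 R1=0xeb R2=0xeb R3=0xb1 R4=0xe8 R5=0x63  N=1 Z=0
after  7: R0=0x99 R1=0xeb R2=0x4b R3=0xb1 R4=0xe8 R5=0x63  N=0 Z=0
after  8: R0=0x99 R1=0xe8 R2=0x4b R3=0xb1 R4=0xe8 R5=0x63  N=1 Z=0
after  9: R0=0x99 R1=0xe8 R2=0x4b R3=0xb1 R4=0xe8 R5=0xe8  N=1 Z=0
after 10: R0=0x99 R1=0xe8 R2=0x4b R3=0x01 R4=0xe8 R5=0xe8  N=0 Z=0
after 11: R0=0x99 R1=0xe8 R2=0x4b R3=0x01 R4=0xe8 R5=0xf9  N=1 Z=0
-- IRQ taken; context saved, return-PC = 12 --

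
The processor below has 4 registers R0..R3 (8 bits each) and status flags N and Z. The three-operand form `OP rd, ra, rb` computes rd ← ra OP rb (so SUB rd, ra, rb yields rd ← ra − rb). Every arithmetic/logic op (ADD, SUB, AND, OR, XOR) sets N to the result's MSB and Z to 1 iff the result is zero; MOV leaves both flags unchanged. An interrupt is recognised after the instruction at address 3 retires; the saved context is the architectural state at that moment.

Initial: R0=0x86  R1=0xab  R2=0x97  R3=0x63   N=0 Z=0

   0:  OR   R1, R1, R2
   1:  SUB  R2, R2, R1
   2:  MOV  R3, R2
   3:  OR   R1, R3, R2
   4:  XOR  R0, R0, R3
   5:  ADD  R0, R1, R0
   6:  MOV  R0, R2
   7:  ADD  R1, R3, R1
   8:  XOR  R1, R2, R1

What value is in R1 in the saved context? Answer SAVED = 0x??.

SAVED = 0xd8

after  0: R0=0x86 R1=0xbf R2=0x97 R3=0x63  N=1 Z=0
after  1: R0=0x86 R1=0xbf R2=0xd8 R3=0x63  N=1 Z=0
after  2: R0=0x86 R1=0xbf R2=0xd8 R3=0xd8  N=1 Z=0
after  3: R0=0x86 R1=0xd8 R2=0xd8 R3=0xd8  N=1 Z=0
-- IRQ taken; context saved, return-PC = 4 --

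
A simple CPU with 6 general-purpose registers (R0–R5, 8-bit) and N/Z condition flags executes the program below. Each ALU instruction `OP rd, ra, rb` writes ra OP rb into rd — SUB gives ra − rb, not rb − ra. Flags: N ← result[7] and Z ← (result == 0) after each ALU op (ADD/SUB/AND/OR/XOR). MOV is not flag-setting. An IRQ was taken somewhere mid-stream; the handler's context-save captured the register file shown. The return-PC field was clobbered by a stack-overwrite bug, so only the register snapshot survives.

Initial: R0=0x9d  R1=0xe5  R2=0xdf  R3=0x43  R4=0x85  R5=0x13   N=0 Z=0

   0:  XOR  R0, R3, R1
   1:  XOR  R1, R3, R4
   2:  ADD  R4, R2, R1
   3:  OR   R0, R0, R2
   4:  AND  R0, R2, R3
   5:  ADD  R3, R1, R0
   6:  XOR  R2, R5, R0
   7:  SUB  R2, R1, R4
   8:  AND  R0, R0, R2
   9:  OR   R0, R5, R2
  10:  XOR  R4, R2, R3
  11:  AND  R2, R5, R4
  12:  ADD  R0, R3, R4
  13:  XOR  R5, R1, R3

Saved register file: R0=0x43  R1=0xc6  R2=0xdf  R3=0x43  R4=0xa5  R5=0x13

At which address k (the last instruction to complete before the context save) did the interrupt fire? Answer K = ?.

after  0: R0=0xa6 R1=0xe5 R2=0xdf R3=0x43 R4=0x85 R5=0x13  N=1 Z=0
after  1: R0=0xa6 R1=0xc6 R2=0xdf R3=0x43 R4=0x85 R5=0x13  N=1 Z=0
after  2: R0=0xa6 R1=0xc6 R2=0xdf R3=0x43 R4=0xa5 R5=0x13  N=1 Z=0
after  3: R0=0xff R1=0xc6 R2=0xdf R3=0x43 R4=0xa5 R5=0x13  N=1 Z=0
after  4: R0=0x43 R1=0xc6 R2=0xdf R3=0x43 R4=0xa5 R5=0x13  N=0 Z=0
-- IRQ taken; context saved, return-PC = 5 --

K = 4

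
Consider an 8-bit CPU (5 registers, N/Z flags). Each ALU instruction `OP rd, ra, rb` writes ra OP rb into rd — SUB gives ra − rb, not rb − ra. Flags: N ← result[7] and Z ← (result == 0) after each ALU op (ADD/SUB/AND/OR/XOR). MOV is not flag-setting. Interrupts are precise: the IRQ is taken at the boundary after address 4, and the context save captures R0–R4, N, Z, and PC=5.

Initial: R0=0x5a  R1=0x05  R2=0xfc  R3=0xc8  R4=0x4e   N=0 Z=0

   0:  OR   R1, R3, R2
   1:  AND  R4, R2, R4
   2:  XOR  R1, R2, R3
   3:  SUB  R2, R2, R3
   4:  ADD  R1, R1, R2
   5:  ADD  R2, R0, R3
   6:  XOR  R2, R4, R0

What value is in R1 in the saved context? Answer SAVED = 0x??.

SAVED = 0x68

after  0: R0=0x5a R1=0xfc R2=0xfc R3=0xc8 R4=0x4e  N=1 Z=0
after  1: R0=0x5a R1=0xfc R2=0xfc R3=0xc8 R4=0x4c  N=0 Z=0
after  2: R0=0x5a R1=0x34 R2=0xfc R3=0xc8 R4=0x4c  N=0 Z=0
after  3: R0=0x5a R1=0x34 R2=0x34 R3=0xc8 R4=0x4c  N=0 Z=0
after  4: R0=0x5a R1=0x68 R2=0x34 R3=0xc8 R4=0x4c  N=0 Z=0
-- IRQ taken; context saved, return-PC = 5 --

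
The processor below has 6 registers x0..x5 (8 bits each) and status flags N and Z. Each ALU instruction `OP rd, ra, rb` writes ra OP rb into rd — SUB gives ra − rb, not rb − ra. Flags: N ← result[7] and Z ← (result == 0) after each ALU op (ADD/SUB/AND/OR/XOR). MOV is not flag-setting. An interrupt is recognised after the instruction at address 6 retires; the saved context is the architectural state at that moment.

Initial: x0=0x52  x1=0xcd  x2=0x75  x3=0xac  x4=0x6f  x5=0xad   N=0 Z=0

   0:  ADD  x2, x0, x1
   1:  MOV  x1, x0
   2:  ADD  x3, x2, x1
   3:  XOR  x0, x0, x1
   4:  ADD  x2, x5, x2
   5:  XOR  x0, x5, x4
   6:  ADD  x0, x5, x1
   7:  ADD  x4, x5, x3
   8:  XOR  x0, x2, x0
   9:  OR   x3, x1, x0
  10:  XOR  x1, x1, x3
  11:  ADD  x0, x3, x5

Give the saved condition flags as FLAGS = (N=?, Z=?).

after  0: x0=0x52 x1=0xcd x2=0x1f x3=0xac x4=0x6f x5=0xad  N=0 Z=0
after  1: x0=0x52 x1=0x52 x2=0x1f x3=0xac x4=0x6f x5=0xad  N=0 Z=0
after  2: x0=0x52 x1=0x52 x2=0x1f x3=0x71 x4=0x6f x5=0xad  N=0 Z=0
after  3: x0=0x00 x1=0x52 x2=0x1f x3=0x71 x4=0x6f x5=0xad  N=0 Z=1
after  4: x0=0x00 x1=0x52 x2=0xcc x3=0x71 x4=0x6f x5=0xad  N=1 Z=0
after  5: x0=0xc2 x1=0x52 x2=0xcc x3=0x71 x4=0x6f x5=0xad  N=1 Z=0
after  6: x0=0xff x1=0x52 x2=0xcc x3=0x71 x4=0x6f x5=0xad  N=1 Z=0
-- IRQ taken; context saved, return-PC = 7 --

FLAGS = (N=1, Z=0)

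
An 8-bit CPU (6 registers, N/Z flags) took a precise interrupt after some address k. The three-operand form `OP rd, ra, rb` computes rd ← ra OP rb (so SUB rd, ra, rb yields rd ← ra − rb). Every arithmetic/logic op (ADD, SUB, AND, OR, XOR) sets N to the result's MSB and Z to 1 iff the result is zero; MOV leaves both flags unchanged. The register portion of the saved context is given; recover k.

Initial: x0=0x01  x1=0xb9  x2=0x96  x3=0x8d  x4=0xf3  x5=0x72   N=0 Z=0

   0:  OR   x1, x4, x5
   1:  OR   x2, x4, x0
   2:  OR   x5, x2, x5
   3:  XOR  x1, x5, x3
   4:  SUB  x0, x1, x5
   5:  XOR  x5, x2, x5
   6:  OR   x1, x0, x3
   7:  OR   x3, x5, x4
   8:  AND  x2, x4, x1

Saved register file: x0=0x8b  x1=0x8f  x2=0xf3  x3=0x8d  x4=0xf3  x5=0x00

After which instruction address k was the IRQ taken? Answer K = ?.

K = 6

after  0: x0=0x01 x1=0xf3 x2=0x96 x3=0x8d x4=0xf3 x5=0x72  N=1 Z=0
after  1: x0=0x01 x1=0xf3 x2=0xf3 x3=0x8d x4=0xf3 x5=0x72  N=1 Z=0
after  2: x0=0x01 x1=0xf3 x2=0xf3 x3=0x8d x4=0xf3 x5=0xf3  N=1 Z=0
after  3: x0=0x01 x1=0x7e x2=0xf3 x3=0x8d x4=0xf3 x5=0xf3  N=0 Z=0
after  4: x0=0x8b x1=0x7e x2=0xf3 x3=0x8d x4=0xf3 x5=0xf3  N=1 Z=0
after  5: x0=0x8b x1=0x7e x2=0xf3 x3=0x8d x4=0xf3 x5=0x00  N=0 Z=1
after  6: x0=0x8b x1=0x8f x2=0xf3 x3=0x8d x4=0xf3 x5=0x00  N=1 Z=0
-- IRQ taken; context saved, return-PC = 7 --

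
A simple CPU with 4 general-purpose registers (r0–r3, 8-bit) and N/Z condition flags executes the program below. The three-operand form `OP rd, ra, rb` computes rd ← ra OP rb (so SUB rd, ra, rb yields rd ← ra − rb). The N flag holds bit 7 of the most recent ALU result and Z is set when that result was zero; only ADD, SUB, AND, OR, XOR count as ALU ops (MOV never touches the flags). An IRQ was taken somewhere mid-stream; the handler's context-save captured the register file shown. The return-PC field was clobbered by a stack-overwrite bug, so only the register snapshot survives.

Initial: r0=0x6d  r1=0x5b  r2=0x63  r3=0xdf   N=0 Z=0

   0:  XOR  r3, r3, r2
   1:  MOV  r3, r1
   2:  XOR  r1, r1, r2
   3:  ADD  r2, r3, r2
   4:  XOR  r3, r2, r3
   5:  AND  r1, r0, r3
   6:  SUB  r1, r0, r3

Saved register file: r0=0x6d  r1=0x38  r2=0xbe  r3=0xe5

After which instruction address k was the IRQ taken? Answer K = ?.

after  0: r0=0x6d r1=0x5b r2=0x63 r3=0xbc  N=1 Z=0
after  1: r0=0x6d r1=0x5b r2=0x63 r3=0x5b  N=1 Z=0
after  2: r0=0x6d r1=0x38 r2=0x63 r3=0x5b  N=0 Z=0
after  3: r0=0x6d r1=0x38 r2=0xbe r3=0x5b  N=1 Z=0
after  4: r0=0x6d r1=0x38 r2=0xbe r3=0xe5  N=1 Z=0
-- IRQ taken; context saved, return-PC = 5 --

K = 4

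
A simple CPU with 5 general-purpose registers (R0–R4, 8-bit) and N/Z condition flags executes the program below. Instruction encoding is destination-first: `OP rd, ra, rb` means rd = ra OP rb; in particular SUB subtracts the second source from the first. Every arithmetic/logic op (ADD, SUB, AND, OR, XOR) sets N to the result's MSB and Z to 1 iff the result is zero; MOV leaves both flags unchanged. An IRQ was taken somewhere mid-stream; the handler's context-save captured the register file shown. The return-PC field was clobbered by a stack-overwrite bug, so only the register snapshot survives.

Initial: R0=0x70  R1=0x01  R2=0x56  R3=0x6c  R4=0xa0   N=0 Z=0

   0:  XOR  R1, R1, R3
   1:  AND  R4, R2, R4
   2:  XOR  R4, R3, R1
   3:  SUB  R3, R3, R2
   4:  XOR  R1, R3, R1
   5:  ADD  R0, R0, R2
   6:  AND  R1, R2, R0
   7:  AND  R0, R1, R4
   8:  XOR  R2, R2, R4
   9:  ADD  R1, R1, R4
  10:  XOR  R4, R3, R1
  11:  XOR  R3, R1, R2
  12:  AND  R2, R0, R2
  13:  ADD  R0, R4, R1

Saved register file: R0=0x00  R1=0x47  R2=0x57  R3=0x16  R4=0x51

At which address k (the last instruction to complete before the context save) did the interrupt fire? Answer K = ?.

K = 10

after  0: R0=0x70 R1=0x6d R2=0x56 R3=0x6c R4=0xa0  N=0 Z=0
after  1: R0=0x70 R1=0x6d R2=0x56 R3=0x6c R4=0x00  N=0 Z=1
after  2: R0=0x70 R1=0x6d R2=0x56 R3=0x6c R4=0x01  N=0 Z=0
after  3: R0=0x70 R1=0x6d R2=0x56 R3=0x16 R4=0x01  N=0 Z=0
after  4: R0=0x70 R1=0x7b R2=0x56 R3=0x16 R4=0x01  N=0 Z=0
after  5: R0=0xc6 R1=0x7b R2=0x56 R3=0x16 R4=0x01  N=1 Z=0
after  6: R0=0xc6 R1=0x46 R2=0x56 R3=0x16 R4=0x01  N=0 Z=0
after  7: R0=0x00 R1=0x46 R2=0x56 R3=0x16 R4=0x01  N=0 Z=1
after  8: R0=0x00 R1=0x46 R2=0x57 R3=0x16 R4=0x01  N=0 Z=0
after  9: R0=0x00 R1=0x47 R2=0x57 R3=0x16 R4=0x01  N=0 Z=0
after 10: R0=0x00 R1=0x47 R2=0x57 R3=0x16 R4=0x51  N=0 Z=0
-- IRQ taken; context saved, return-PC = 11 --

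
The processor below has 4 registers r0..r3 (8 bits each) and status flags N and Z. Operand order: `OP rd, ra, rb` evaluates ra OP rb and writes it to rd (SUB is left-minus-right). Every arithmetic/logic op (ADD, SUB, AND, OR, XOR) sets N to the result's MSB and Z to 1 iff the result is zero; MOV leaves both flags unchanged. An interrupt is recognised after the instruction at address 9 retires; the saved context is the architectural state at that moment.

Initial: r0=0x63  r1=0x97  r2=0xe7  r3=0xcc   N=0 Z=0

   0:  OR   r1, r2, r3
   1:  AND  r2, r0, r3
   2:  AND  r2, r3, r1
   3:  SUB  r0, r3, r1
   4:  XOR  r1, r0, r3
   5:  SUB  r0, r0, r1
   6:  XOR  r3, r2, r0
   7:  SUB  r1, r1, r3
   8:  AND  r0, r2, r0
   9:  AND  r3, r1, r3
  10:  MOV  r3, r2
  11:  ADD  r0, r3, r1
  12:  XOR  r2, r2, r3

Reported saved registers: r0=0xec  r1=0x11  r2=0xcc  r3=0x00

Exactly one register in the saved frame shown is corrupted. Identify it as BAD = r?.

BAD = r0

after  0: r0=0x63 r1=0xef r2=0xe7 r3=0xcc  N=1 Z=0
after  1: r0=0x63 r1=0xef r2=0x40 r3=0xcc  N=0 Z=0
after  2: r0=0x63 r1=0xef r2=0xcc r3=0xcc  N=1 Z=0
after  3: r0=0xdd r1=0xef r2=0xcc r3=0xcc  N=1 Z=0
after  4: r0=0xdd r1=0x11 r2=0xcc r3=0xcc  N=0 Z=0
after  5: r0=0xcc r1=0x11 r2=0xcc r3=0xcc  N=1 Z=0
after  6: r0=0xcc r1=0x11 r2=0xcc r3=0x00  N=0 Z=1
after  7: r0=0xcc r1=0x11 r2=0xcc r3=0x00  N=0 Z=0
after  8: r0=0xcc r1=0x11 r2=0xcc r3=0x00  N=1 Z=0
after  9: r0=0xcc r1=0x11 r2=0xcc r3=0x00  N=0 Z=1
-- IRQ taken; context saved, return-PC = 10 --
mismatch: r0: reported 0xec vs actual 0xcc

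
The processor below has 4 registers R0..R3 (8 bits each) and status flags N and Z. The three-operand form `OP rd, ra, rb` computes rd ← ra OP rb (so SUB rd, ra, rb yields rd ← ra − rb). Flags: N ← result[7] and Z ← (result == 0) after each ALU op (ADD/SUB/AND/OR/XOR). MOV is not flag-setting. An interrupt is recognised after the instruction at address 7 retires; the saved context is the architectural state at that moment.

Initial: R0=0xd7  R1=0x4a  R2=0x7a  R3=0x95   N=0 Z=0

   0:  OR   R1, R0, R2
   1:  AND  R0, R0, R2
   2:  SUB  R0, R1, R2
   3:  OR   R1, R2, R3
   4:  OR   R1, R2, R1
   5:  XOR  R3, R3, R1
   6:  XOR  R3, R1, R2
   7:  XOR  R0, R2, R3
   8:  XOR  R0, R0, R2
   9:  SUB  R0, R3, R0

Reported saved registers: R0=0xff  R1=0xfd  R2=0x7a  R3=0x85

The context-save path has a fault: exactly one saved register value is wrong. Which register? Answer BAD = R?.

after  0: R0=0xd7 R1=0xff R2=0x7a R3=0x95  N=1 Z=0
after  1: R0=0x52 R1=0xff R2=0x7a R3=0x95  N=0 Z=0
after  2: R0=0x85 R1=0xff R2=0x7a R3=0x95  N=1 Z=0
after  3: R0=0x85 R1=0xff R2=0x7a R3=0x95  N=1 Z=0
after  4: R0=0x85 R1=0xff R2=0x7a R3=0x95  N=1 Z=0
after  5: R0=0x85 R1=0xff R2=0x7a R3=0x6a  N=0 Z=0
after  6: R0=0x85 R1=0xff R2=0x7a R3=0x85  N=1 Z=0
after  7: R0=0xff R1=0xff R2=0x7a R3=0x85  N=1 Z=0
-- IRQ taken; context saved, return-PC = 8 --
mismatch: R1: reported 0xfd vs actual 0xff

BAD = R1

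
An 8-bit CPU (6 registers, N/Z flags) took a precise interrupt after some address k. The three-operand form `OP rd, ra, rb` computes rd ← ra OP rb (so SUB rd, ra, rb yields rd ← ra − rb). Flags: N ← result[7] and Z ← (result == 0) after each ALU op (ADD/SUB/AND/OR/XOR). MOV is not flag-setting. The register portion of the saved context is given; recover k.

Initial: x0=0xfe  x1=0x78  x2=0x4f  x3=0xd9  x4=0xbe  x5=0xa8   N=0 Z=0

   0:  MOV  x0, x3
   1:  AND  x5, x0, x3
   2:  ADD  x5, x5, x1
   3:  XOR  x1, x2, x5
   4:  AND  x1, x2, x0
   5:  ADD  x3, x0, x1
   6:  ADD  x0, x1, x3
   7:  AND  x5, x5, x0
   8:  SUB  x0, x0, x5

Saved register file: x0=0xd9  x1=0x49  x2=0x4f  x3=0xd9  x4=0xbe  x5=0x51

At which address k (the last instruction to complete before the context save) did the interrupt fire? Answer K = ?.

after  0: x0=0xd9 x1=0x78 x2=0x4f x3=0xd9 x4=0xbe x5=0xa8  N=0 Z=0
after  1: x0=0xd9 x1=0x78 x2=0x4f x3=0xd9 x4=0xbe x5=0xd9  N=1 Z=0
after  2: x0=0xd9 x1=0x78 x2=0x4f x3=0xd9 x4=0xbe x5=0x51  N=0 Z=0
after  3: x0=0xd9 x1=0x1e x2=0x4f x3=0xd9 x4=0xbe x5=0x51  N=0 Z=0
after  4: x0=0xd9 x1=0x49 x2=0x4f x3=0xd9 x4=0xbe x5=0x51  N=0 Z=0
-- IRQ taken; context saved, return-PC = 5 --

K = 4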